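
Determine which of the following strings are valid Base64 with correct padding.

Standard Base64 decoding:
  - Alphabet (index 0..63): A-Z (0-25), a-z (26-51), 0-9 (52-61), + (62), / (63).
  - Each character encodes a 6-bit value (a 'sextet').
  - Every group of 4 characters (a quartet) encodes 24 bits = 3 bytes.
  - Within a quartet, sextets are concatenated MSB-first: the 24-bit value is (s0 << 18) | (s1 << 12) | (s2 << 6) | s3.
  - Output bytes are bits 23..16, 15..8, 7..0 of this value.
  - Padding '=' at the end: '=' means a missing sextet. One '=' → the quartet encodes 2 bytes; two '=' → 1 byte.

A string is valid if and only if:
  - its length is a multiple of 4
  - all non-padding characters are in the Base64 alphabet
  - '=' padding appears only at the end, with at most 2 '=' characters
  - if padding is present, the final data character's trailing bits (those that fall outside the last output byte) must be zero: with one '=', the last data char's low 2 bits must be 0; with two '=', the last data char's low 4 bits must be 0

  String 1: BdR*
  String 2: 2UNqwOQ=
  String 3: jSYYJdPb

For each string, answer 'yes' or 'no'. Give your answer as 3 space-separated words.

Answer: no yes yes

Derivation:
String 1: 'BdR*' → invalid (bad char(s): ['*'])
String 2: '2UNqwOQ=' → valid
String 3: 'jSYYJdPb' → valid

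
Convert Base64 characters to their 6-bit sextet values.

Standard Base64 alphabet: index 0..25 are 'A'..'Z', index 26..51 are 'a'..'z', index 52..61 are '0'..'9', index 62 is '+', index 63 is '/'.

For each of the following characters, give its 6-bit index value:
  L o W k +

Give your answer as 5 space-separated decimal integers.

'L': A..Z range, ord('L') − ord('A') = 11
'o': a..z range, 26 + ord('o') − ord('a') = 40
'W': A..Z range, ord('W') − ord('A') = 22
'k': a..z range, 26 + ord('k') − ord('a') = 36
'+': index 62

Answer: 11 40 22 36 62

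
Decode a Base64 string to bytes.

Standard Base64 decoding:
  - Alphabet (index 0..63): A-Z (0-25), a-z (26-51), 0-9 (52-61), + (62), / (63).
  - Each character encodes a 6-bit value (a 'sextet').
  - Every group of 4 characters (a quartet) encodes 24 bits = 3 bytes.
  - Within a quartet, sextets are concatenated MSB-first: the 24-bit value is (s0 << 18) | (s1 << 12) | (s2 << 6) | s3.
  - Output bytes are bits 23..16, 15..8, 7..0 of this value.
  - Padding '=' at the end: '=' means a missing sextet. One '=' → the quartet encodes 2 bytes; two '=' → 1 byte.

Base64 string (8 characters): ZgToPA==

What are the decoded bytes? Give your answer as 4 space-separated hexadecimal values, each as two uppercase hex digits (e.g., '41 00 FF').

After char 0 ('Z'=25): chars_in_quartet=1 acc=0x19 bytes_emitted=0
After char 1 ('g'=32): chars_in_quartet=2 acc=0x660 bytes_emitted=0
After char 2 ('T'=19): chars_in_quartet=3 acc=0x19813 bytes_emitted=0
After char 3 ('o'=40): chars_in_quartet=4 acc=0x6604E8 -> emit 66 04 E8, reset; bytes_emitted=3
After char 4 ('P'=15): chars_in_quartet=1 acc=0xF bytes_emitted=3
After char 5 ('A'=0): chars_in_quartet=2 acc=0x3C0 bytes_emitted=3
Padding '==': partial quartet acc=0x3C0 -> emit 3C; bytes_emitted=4

Answer: 66 04 E8 3C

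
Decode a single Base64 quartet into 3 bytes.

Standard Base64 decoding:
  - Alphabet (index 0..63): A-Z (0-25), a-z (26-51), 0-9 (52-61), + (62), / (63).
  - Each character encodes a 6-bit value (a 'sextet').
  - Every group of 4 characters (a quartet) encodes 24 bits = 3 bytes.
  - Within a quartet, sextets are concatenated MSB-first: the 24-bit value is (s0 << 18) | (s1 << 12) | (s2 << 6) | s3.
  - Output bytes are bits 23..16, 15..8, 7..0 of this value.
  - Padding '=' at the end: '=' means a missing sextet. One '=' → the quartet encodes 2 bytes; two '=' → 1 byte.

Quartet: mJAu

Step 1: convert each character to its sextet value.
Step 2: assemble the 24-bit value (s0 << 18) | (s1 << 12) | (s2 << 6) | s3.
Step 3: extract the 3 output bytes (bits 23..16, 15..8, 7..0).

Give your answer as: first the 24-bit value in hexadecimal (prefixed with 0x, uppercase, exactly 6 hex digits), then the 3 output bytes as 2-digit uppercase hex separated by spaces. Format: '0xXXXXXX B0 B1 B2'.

Answer: 0x98902E 98 90 2E

Derivation:
Sextets: m=38, J=9, A=0, u=46
24-bit: (38<<18) | (9<<12) | (0<<6) | 46
      = 0x980000 | 0x009000 | 0x000000 | 0x00002E
      = 0x98902E
Bytes: (v>>16)&0xFF=98, (v>>8)&0xFF=90, v&0xFF=2E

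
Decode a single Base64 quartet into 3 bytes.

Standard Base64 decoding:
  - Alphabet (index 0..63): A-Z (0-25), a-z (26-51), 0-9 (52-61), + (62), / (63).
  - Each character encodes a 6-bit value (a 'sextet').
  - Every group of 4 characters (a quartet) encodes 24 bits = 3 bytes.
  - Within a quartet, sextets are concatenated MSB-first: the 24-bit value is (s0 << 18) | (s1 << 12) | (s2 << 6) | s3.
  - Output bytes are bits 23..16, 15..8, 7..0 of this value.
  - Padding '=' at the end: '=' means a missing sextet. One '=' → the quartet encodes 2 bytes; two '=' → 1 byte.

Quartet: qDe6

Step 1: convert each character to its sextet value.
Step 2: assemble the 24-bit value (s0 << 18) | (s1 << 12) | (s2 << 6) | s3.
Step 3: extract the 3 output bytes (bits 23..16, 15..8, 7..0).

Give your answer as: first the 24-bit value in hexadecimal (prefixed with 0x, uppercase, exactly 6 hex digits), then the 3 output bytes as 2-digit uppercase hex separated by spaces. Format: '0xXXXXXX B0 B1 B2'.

Sextets: q=42, D=3, e=30, 6=58
24-bit: (42<<18) | (3<<12) | (30<<6) | 58
      = 0xA80000 | 0x003000 | 0x000780 | 0x00003A
      = 0xA837BA
Bytes: (v>>16)&0xFF=A8, (v>>8)&0xFF=37, v&0xFF=BA

Answer: 0xA837BA A8 37 BA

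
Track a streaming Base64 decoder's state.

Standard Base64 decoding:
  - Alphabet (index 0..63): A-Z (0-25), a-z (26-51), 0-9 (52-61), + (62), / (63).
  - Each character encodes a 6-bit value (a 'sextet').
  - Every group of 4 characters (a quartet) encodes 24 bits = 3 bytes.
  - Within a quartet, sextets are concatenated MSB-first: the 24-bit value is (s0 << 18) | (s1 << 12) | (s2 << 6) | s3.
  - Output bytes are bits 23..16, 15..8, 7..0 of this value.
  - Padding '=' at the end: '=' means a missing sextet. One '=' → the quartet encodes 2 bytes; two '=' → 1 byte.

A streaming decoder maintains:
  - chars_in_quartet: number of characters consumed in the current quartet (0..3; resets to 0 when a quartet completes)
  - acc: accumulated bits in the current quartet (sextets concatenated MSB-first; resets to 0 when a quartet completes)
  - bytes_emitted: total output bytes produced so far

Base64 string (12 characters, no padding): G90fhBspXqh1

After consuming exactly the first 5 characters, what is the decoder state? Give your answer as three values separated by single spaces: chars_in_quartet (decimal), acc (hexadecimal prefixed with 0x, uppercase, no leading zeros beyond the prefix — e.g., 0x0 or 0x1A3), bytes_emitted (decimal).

After char 0 ('G'=6): chars_in_quartet=1 acc=0x6 bytes_emitted=0
After char 1 ('9'=61): chars_in_quartet=2 acc=0x1BD bytes_emitted=0
After char 2 ('0'=52): chars_in_quartet=3 acc=0x6F74 bytes_emitted=0
After char 3 ('f'=31): chars_in_quartet=4 acc=0x1BDD1F -> emit 1B DD 1F, reset; bytes_emitted=3
After char 4 ('h'=33): chars_in_quartet=1 acc=0x21 bytes_emitted=3

Answer: 1 0x21 3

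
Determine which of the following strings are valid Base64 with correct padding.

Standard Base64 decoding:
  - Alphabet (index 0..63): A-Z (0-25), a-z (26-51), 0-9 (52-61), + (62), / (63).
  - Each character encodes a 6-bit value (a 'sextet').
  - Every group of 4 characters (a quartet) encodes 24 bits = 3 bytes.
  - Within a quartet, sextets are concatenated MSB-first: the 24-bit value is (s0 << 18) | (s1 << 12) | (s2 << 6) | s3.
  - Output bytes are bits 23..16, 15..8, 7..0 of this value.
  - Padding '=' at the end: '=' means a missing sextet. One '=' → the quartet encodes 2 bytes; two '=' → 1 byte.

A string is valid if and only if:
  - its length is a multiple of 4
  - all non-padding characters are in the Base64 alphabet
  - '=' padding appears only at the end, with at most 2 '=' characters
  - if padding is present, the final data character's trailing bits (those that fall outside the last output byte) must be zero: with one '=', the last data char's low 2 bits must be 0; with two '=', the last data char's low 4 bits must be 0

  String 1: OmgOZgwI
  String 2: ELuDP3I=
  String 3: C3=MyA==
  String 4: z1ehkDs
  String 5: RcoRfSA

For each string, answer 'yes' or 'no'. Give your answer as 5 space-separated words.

String 1: 'OmgOZgwI' → valid
String 2: 'ELuDP3I=' → valid
String 3: 'C3=MyA==' → invalid (bad char(s): ['=']; '=' in middle)
String 4: 'z1ehkDs' → invalid (len=7 not mult of 4)
String 5: 'RcoRfSA' → invalid (len=7 not mult of 4)

Answer: yes yes no no no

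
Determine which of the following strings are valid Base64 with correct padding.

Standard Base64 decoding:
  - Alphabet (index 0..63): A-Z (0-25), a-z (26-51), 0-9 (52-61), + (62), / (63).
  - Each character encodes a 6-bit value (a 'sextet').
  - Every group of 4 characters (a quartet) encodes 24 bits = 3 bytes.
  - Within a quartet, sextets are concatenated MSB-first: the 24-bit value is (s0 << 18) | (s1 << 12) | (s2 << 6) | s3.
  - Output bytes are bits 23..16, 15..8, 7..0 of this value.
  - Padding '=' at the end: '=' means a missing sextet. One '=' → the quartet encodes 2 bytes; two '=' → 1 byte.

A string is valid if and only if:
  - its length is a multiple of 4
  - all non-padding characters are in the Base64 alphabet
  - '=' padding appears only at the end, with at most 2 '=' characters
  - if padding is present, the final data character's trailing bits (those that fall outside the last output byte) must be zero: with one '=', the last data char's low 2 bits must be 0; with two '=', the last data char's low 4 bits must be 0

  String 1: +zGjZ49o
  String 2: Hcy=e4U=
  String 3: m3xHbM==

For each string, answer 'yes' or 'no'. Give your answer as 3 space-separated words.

String 1: '+zGjZ49o' → valid
String 2: 'Hcy=e4U=' → invalid (bad char(s): ['=']; '=' in middle)
String 3: 'm3xHbM==' → invalid (bad trailing bits)

Answer: yes no no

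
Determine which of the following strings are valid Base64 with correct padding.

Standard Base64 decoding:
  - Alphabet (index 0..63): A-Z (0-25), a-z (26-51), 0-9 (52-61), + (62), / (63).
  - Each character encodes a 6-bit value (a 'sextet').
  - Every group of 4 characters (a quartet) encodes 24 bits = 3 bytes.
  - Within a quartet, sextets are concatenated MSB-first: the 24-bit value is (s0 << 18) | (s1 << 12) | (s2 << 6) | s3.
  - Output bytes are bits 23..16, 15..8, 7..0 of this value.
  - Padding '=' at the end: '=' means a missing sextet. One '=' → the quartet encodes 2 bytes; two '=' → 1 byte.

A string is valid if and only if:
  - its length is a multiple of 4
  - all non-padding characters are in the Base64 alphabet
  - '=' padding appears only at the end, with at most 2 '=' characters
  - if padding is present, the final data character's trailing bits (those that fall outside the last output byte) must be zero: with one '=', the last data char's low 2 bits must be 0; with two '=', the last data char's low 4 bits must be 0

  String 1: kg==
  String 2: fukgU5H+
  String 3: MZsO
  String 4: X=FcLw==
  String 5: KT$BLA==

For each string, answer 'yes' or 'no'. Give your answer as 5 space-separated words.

Answer: yes yes yes no no

Derivation:
String 1: 'kg==' → valid
String 2: 'fukgU5H+' → valid
String 3: 'MZsO' → valid
String 4: 'X=FcLw==' → invalid (bad char(s): ['=']; '=' in middle)
String 5: 'KT$BLA==' → invalid (bad char(s): ['$'])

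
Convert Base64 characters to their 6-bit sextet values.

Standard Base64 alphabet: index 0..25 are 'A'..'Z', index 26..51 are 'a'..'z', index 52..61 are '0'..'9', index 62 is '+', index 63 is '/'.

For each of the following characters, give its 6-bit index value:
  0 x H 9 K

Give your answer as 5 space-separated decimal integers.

Answer: 52 49 7 61 10

Derivation:
'0': 0..9 range, 52 + ord('0') − ord('0') = 52
'x': a..z range, 26 + ord('x') − ord('a') = 49
'H': A..Z range, ord('H') − ord('A') = 7
'9': 0..9 range, 52 + ord('9') − ord('0') = 61
'K': A..Z range, ord('K') − ord('A') = 10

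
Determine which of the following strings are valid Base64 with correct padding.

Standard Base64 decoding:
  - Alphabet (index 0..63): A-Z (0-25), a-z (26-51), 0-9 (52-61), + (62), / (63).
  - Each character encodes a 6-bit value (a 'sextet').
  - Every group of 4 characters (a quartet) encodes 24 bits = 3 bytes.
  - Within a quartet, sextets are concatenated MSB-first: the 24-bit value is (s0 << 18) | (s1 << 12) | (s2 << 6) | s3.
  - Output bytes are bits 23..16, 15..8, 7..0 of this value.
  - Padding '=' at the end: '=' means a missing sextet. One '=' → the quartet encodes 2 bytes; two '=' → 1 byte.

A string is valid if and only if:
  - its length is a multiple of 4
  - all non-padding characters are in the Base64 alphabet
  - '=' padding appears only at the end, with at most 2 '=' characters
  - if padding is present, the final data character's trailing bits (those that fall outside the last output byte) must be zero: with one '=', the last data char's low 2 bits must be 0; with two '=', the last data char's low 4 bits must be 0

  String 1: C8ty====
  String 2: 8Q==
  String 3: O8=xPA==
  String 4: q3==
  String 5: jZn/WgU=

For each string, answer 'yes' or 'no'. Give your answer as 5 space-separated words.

Answer: no yes no no yes

Derivation:
String 1: 'C8ty====' → invalid (4 pad chars (max 2))
String 2: '8Q==' → valid
String 3: 'O8=xPA==' → invalid (bad char(s): ['=']; '=' in middle)
String 4: 'q3==' → invalid (bad trailing bits)
String 5: 'jZn/WgU=' → valid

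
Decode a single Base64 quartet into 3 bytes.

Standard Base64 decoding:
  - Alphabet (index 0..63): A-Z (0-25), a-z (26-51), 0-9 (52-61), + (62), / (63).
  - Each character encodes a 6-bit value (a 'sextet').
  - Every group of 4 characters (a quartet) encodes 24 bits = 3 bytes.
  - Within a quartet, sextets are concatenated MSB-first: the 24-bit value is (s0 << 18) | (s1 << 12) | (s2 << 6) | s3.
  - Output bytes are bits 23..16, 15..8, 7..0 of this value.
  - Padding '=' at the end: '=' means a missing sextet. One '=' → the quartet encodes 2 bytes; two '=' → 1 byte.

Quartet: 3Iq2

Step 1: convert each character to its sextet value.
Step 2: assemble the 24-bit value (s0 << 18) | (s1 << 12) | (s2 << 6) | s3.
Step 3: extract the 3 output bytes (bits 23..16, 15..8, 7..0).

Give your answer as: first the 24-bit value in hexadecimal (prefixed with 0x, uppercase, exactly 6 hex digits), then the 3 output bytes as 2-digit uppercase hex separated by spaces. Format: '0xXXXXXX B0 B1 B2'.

Sextets: 3=55, I=8, q=42, 2=54
24-bit: (55<<18) | (8<<12) | (42<<6) | 54
      = 0xDC0000 | 0x008000 | 0x000A80 | 0x000036
      = 0xDC8AB6
Bytes: (v>>16)&0xFF=DC, (v>>8)&0xFF=8A, v&0xFF=B6

Answer: 0xDC8AB6 DC 8A B6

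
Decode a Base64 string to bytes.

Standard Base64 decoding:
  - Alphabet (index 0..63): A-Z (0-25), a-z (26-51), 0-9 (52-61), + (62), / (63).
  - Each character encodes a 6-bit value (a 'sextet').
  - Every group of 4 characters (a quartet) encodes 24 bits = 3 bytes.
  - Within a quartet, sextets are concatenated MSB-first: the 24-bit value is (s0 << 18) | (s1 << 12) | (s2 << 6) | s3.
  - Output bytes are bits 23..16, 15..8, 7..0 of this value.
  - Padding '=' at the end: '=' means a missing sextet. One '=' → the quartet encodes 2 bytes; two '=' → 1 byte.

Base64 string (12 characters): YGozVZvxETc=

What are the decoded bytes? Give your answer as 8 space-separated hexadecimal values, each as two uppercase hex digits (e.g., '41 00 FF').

After char 0 ('Y'=24): chars_in_quartet=1 acc=0x18 bytes_emitted=0
After char 1 ('G'=6): chars_in_quartet=2 acc=0x606 bytes_emitted=0
After char 2 ('o'=40): chars_in_quartet=3 acc=0x181A8 bytes_emitted=0
After char 3 ('z'=51): chars_in_quartet=4 acc=0x606A33 -> emit 60 6A 33, reset; bytes_emitted=3
After char 4 ('V'=21): chars_in_quartet=1 acc=0x15 bytes_emitted=3
After char 5 ('Z'=25): chars_in_quartet=2 acc=0x559 bytes_emitted=3
After char 6 ('v'=47): chars_in_quartet=3 acc=0x1566F bytes_emitted=3
After char 7 ('x'=49): chars_in_quartet=4 acc=0x559BF1 -> emit 55 9B F1, reset; bytes_emitted=6
After char 8 ('E'=4): chars_in_quartet=1 acc=0x4 bytes_emitted=6
After char 9 ('T'=19): chars_in_quartet=2 acc=0x113 bytes_emitted=6
After char 10 ('c'=28): chars_in_quartet=3 acc=0x44DC bytes_emitted=6
Padding '=': partial quartet acc=0x44DC -> emit 11 37; bytes_emitted=8

Answer: 60 6A 33 55 9B F1 11 37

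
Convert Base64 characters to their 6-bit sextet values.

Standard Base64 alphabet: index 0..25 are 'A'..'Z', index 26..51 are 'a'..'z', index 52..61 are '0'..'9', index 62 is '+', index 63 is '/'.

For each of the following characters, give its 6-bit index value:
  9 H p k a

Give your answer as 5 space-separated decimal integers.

'9': 0..9 range, 52 + ord('9') − ord('0') = 61
'H': A..Z range, ord('H') − ord('A') = 7
'p': a..z range, 26 + ord('p') − ord('a') = 41
'k': a..z range, 26 + ord('k') − ord('a') = 36
'a': a..z range, 26 + ord('a') − ord('a') = 26

Answer: 61 7 41 36 26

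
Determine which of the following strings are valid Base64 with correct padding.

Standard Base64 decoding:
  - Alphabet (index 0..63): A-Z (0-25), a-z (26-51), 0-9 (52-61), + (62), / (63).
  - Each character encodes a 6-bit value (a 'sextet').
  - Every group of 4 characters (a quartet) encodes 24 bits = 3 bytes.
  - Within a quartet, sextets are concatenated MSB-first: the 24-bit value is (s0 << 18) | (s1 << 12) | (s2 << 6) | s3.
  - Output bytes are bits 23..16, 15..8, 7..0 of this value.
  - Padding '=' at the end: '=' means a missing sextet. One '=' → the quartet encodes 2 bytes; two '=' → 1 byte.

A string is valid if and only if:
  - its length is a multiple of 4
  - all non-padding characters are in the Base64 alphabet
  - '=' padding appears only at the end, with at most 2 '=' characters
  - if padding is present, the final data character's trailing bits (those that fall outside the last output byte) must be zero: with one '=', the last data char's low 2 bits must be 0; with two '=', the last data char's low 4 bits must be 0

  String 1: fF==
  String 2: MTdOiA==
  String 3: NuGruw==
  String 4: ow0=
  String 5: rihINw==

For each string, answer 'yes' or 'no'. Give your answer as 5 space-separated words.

Answer: no yes yes yes yes

Derivation:
String 1: 'fF==' → invalid (bad trailing bits)
String 2: 'MTdOiA==' → valid
String 3: 'NuGruw==' → valid
String 4: 'ow0=' → valid
String 5: 'rihINw==' → valid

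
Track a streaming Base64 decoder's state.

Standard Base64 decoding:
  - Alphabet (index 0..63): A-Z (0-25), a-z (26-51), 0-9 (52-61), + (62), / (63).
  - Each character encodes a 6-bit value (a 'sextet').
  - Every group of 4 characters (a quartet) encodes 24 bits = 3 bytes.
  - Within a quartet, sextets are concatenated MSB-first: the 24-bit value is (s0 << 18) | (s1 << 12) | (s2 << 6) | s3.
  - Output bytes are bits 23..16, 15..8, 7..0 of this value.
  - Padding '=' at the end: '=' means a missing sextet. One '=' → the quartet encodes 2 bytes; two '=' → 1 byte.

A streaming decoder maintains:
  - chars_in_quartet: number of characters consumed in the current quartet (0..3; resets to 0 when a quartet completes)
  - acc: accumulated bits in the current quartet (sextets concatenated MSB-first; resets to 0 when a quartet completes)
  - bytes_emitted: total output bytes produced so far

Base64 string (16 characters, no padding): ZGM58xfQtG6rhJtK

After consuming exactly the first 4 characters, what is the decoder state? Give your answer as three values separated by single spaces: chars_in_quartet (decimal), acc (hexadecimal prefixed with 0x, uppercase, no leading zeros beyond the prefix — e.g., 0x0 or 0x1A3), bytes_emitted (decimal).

Answer: 0 0x0 3

Derivation:
After char 0 ('Z'=25): chars_in_quartet=1 acc=0x19 bytes_emitted=0
After char 1 ('G'=6): chars_in_quartet=2 acc=0x646 bytes_emitted=0
After char 2 ('M'=12): chars_in_quartet=3 acc=0x1918C bytes_emitted=0
After char 3 ('5'=57): chars_in_quartet=4 acc=0x646339 -> emit 64 63 39, reset; bytes_emitted=3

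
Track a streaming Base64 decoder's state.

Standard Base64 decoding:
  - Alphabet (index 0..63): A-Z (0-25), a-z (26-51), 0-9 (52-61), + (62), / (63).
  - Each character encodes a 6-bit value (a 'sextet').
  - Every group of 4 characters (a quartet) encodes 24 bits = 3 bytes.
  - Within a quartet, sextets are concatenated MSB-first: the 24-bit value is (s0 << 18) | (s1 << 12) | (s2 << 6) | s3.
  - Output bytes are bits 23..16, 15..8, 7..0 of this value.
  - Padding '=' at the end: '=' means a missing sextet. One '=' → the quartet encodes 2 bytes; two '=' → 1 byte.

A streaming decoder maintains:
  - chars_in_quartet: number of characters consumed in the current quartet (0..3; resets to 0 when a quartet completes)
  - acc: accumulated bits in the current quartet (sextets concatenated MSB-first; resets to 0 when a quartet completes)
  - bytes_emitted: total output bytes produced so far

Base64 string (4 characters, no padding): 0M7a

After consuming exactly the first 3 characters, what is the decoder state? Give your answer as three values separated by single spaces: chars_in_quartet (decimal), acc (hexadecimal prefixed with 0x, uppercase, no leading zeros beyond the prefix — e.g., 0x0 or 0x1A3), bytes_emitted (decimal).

After char 0 ('0'=52): chars_in_quartet=1 acc=0x34 bytes_emitted=0
After char 1 ('M'=12): chars_in_quartet=2 acc=0xD0C bytes_emitted=0
After char 2 ('7'=59): chars_in_quartet=3 acc=0x3433B bytes_emitted=0

Answer: 3 0x3433B 0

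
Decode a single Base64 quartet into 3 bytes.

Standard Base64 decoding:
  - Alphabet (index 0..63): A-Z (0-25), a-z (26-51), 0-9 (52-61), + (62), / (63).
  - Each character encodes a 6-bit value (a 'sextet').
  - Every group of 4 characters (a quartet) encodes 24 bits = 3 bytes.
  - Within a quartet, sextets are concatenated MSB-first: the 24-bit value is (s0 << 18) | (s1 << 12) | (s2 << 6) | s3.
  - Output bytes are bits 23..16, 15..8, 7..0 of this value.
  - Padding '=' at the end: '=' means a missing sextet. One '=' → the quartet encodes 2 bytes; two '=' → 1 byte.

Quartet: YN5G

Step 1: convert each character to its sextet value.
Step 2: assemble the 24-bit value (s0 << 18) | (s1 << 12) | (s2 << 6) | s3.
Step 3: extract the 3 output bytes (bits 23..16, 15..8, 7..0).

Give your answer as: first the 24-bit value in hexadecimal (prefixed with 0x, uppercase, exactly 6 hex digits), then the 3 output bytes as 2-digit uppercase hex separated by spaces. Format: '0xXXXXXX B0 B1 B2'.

Sextets: Y=24, N=13, 5=57, G=6
24-bit: (24<<18) | (13<<12) | (57<<6) | 6
      = 0x600000 | 0x00D000 | 0x000E40 | 0x000006
      = 0x60DE46
Bytes: (v>>16)&0xFF=60, (v>>8)&0xFF=DE, v&0xFF=46

Answer: 0x60DE46 60 DE 46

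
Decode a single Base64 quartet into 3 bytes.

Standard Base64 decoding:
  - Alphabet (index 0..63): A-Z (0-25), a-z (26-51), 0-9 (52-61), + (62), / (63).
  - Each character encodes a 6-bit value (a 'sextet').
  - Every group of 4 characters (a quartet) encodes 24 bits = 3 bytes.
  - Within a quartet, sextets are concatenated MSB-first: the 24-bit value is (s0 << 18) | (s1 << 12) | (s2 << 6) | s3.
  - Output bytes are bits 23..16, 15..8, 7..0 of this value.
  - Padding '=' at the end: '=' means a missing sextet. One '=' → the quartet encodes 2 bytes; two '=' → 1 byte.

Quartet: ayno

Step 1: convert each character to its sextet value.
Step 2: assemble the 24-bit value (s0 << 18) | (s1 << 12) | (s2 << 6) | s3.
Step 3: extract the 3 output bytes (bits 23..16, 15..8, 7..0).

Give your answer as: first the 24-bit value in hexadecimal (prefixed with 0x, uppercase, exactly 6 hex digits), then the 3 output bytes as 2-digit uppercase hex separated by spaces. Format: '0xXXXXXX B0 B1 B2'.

Sextets: a=26, y=50, n=39, o=40
24-bit: (26<<18) | (50<<12) | (39<<6) | 40
      = 0x680000 | 0x032000 | 0x0009C0 | 0x000028
      = 0x6B29E8
Bytes: (v>>16)&0xFF=6B, (v>>8)&0xFF=29, v&0xFF=E8

Answer: 0x6B29E8 6B 29 E8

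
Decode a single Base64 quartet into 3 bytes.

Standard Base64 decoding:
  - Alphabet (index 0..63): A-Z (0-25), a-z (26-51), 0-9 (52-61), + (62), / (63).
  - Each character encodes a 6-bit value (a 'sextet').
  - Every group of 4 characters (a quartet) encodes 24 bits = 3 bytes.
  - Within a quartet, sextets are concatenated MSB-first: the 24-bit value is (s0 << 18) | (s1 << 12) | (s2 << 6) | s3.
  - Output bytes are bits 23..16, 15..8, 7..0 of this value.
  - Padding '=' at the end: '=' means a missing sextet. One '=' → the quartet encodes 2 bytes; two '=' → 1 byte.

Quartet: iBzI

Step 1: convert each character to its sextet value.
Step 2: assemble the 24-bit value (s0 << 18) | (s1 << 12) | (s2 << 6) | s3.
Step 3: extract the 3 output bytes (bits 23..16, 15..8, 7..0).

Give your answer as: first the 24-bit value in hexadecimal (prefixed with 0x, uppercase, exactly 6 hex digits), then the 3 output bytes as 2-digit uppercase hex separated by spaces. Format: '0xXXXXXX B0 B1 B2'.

Sextets: i=34, B=1, z=51, I=8
24-bit: (34<<18) | (1<<12) | (51<<6) | 8
      = 0x880000 | 0x001000 | 0x000CC0 | 0x000008
      = 0x881CC8
Bytes: (v>>16)&0xFF=88, (v>>8)&0xFF=1C, v&0xFF=C8

Answer: 0x881CC8 88 1C C8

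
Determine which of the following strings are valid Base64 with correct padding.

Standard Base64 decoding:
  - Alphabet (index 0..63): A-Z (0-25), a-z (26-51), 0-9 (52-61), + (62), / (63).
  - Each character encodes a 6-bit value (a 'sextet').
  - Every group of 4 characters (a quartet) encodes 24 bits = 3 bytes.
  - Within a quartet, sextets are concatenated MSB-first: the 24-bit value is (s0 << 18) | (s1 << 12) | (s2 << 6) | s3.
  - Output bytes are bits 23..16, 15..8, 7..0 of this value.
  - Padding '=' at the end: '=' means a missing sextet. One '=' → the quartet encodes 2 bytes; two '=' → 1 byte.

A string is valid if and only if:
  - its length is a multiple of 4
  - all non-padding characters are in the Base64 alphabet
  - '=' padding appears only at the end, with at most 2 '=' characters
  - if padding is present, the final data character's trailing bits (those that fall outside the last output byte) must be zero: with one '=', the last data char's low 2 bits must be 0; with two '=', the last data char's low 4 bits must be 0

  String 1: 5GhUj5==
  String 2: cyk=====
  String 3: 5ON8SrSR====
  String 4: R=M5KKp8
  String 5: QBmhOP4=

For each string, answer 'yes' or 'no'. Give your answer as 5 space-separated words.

Answer: no no no no yes

Derivation:
String 1: '5GhUj5==' → invalid (bad trailing bits)
String 2: 'cyk=====' → invalid (5 pad chars (max 2))
String 3: '5ON8SrSR====' → invalid (4 pad chars (max 2))
String 4: 'R=M5KKp8' → invalid (bad char(s): ['=']; '=' in middle)
String 5: 'QBmhOP4=' → valid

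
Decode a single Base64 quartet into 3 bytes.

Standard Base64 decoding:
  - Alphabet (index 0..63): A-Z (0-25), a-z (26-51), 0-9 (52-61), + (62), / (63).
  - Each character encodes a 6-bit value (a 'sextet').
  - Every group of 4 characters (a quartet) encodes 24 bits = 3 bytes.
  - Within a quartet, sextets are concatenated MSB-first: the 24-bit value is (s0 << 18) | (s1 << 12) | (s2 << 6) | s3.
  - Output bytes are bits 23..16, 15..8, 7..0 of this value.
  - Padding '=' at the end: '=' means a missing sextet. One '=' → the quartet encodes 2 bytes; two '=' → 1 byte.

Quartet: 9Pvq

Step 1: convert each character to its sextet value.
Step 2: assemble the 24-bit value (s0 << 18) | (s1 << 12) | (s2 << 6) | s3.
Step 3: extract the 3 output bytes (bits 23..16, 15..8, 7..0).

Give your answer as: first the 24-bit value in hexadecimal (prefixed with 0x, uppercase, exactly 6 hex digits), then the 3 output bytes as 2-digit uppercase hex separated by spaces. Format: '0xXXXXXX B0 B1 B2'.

Answer: 0xF4FBEA F4 FB EA

Derivation:
Sextets: 9=61, P=15, v=47, q=42
24-bit: (61<<18) | (15<<12) | (47<<6) | 42
      = 0xF40000 | 0x00F000 | 0x000BC0 | 0x00002A
      = 0xF4FBEA
Bytes: (v>>16)&0xFF=F4, (v>>8)&0xFF=FB, v&0xFF=EA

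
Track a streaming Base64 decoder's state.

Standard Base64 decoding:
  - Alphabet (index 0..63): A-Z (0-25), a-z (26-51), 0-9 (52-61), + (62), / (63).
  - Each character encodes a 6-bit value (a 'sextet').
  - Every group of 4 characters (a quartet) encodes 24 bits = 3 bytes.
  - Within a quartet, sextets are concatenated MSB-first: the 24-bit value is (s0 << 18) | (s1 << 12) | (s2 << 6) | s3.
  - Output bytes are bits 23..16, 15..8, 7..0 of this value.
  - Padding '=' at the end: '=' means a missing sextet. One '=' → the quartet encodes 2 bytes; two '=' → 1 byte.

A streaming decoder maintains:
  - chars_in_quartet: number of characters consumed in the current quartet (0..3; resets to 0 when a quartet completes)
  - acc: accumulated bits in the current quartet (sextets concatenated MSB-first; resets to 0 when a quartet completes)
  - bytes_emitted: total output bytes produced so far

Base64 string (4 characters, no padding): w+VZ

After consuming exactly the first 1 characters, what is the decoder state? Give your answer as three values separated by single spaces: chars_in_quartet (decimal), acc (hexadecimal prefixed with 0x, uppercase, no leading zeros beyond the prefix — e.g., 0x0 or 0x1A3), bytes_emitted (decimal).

Answer: 1 0x30 0

Derivation:
After char 0 ('w'=48): chars_in_quartet=1 acc=0x30 bytes_emitted=0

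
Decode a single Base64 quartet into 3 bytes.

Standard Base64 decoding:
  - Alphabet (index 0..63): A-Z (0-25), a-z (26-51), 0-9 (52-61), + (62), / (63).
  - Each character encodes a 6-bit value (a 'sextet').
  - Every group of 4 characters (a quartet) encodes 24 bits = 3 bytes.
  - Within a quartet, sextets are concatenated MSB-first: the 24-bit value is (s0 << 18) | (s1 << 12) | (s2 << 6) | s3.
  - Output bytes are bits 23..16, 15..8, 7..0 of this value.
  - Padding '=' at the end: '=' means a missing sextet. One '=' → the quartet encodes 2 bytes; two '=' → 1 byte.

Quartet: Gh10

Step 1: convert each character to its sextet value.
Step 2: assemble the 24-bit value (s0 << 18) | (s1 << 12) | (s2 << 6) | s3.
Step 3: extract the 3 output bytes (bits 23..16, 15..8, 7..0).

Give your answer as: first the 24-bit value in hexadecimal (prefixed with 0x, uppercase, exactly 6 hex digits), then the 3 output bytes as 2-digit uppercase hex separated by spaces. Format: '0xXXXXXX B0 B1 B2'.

Answer: 0x1A1D74 1A 1D 74

Derivation:
Sextets: G=6, h=33, 1=53, 0=52
24-bit: (6<<18) | (33<<12) | (53<<6) | 52
      = 0x180000 | 0x021000 | 0x000D40 | 0x000034
      = 0x1A1D74
Bytes: (v>>16)&0xFF=1A, (v>>8)&0xFF=1D, v&0xFF=74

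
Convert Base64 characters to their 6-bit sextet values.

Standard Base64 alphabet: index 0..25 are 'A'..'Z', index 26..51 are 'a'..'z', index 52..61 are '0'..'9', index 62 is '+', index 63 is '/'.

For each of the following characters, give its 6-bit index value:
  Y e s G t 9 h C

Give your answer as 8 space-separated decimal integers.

Answer: 24 30 44 6 45 61 33 2

Derivation:
'Y': A..Z range, ord('Y') − ord('A') = 24
'e': a..z range, 26 + ord('e') − ord('a') = 30
's': a..z range, 26 + ord('s') − ord('a') = 44
'G': A..Z range, ord('G') − ord('A') = 6
't': a..z range, 26 + ord('t') − ord('a') = 45
'9': 0..9 range, 52 + ord('9') − ord('0') = 61
'h': a..z range, 26 + ord('h') − ord('a') = 33
'C': A..Z range, ord('C') − ord('A') = 2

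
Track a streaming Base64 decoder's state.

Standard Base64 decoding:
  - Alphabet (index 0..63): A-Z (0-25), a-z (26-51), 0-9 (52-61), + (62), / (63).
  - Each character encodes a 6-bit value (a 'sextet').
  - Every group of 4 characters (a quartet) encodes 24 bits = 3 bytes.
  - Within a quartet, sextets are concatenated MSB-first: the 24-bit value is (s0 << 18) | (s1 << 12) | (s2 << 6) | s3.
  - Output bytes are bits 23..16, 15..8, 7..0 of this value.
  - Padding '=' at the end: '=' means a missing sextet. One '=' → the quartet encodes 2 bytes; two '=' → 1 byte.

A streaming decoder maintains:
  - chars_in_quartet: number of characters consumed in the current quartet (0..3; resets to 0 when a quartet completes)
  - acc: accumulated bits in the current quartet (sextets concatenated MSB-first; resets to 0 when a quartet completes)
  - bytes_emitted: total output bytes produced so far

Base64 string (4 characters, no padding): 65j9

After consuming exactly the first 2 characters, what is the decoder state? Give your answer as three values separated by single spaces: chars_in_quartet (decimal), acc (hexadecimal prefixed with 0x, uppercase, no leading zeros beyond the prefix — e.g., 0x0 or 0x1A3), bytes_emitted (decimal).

Answer: 2 0xEB9 0

Derivation:
After char 0 ('6'=58): chars_in_quartet=1 acc=0x3A bytes_emitted=0
After char 1 ('5'=57): chars_in_quartet=2 acc=0xEB9 bytes_emitted=0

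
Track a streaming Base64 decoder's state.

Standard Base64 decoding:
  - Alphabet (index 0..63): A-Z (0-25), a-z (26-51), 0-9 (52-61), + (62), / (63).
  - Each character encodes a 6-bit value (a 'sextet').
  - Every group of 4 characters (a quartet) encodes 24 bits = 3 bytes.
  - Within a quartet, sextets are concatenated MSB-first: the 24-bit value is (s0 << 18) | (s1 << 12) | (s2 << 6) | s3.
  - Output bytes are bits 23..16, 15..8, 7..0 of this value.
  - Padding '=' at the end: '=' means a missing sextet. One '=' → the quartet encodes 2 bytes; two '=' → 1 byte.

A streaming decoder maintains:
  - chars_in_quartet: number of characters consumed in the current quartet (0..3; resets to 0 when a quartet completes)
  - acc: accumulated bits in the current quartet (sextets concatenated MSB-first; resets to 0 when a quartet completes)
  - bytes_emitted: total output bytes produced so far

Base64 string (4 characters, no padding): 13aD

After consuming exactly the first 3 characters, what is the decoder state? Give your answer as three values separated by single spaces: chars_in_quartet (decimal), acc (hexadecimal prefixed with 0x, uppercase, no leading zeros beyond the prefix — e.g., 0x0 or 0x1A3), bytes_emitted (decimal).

After char 0 ('1'=53): chars_in_quartet=1 acc=0x35 bytes_emitted=0
After char 1 ('3'=55): chars_in_quartet=2 acc=0xD77 bytes_emitted=0
After char 2 ('a'=26): chars_in_quartet=3 acc=0x35DDA bytes_emitted=0

Answer: 3 0x35DDA 0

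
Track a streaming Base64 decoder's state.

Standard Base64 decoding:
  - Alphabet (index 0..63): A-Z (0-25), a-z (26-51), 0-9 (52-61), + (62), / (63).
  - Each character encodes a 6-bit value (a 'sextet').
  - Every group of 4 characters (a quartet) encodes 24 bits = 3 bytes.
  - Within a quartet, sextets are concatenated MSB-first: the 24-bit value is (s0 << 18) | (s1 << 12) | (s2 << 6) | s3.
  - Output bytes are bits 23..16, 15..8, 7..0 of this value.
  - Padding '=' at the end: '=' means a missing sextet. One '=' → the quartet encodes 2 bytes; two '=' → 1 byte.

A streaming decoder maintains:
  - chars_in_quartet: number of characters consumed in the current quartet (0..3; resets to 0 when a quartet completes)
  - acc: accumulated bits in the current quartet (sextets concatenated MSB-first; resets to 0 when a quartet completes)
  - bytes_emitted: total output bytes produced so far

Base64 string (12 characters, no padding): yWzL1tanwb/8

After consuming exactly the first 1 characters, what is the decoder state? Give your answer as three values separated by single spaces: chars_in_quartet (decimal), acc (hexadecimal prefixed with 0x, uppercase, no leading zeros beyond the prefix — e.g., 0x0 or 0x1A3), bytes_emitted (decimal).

After char 0 ('y'=50): chars_in_quartet=1 acc=0x32 bytes_emitted=0

Answer: 1 0x32 0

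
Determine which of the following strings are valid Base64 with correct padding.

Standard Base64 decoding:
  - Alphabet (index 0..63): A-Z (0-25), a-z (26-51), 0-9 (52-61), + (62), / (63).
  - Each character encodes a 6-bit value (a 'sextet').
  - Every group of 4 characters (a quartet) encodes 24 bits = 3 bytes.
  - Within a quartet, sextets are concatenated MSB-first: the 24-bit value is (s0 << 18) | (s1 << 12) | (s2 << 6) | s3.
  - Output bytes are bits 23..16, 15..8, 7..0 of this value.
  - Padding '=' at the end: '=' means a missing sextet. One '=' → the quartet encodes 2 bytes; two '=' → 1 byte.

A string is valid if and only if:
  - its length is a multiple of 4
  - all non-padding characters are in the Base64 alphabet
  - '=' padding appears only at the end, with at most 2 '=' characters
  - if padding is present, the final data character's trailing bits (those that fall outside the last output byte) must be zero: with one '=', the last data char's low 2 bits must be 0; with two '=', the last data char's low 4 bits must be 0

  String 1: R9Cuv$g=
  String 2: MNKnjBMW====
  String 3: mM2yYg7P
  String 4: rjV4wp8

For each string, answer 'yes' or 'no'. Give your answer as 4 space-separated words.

Answer: no no yes no

Derivation:
String 1: 'R9Cuv$g=' → invalid (bad char(s): ['$'])
String 2: 'MNKnjBMW====' → invalid (4 pad chars (max 2))
String 3: 'mM2yYg7P' → valid
String 4: 'rjV4wp8' → invalid (len=7 not mult of 4)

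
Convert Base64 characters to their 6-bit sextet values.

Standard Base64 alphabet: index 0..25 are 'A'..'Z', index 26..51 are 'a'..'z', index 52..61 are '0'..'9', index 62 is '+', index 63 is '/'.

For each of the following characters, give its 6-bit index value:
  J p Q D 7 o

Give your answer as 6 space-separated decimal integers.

'J': A..Z range, ord('J') − ord('A') = 9
'p': a..z range, 26 + ord('p') − ord('a') = 41
'Q': A..Z range, ord('Q') − ord('A') = 16
'D': A..Z range, ord('D') − ord('A') = 3
'7': 0..9 range, 52 + ord('7') − ord('0') = 59
'o': a..z range, 26 + ord('o') − ord('a') = 40

Answer: 9 41 16 3 59 40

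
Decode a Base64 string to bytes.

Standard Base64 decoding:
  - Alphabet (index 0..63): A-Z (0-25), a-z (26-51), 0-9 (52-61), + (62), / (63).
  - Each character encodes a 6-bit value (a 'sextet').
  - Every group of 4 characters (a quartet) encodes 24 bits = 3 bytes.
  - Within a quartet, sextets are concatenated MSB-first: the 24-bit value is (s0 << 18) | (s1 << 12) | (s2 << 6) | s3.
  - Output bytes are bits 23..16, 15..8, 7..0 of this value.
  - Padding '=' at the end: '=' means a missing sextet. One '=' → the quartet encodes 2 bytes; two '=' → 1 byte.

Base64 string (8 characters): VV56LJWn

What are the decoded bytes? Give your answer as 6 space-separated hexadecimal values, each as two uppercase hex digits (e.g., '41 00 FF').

After char 0 ('V'=21): chars_in_quartet=1 acc=0x15 bytes_emitted=0
After char 1 ('V'=21): chars_in_quartet=2 acc=0x555 bytes_emitted=0
After char 2 ('5'=57): chars_in_quartet=3 acc=0x15579 bytes_emitted=0
After char 3 ('6'=58): chars_in_quartet=4 acc=0x555E7A -> emit 55 5E 7A, reset; bytes_emitted=3
After char 4 ('L'=11): chars_in_quartet=1 acc=0xB bytes_emitted=3
After char 5 ('J'=9): chars_in_quartet=2 acc=0x2C9 bytes_emitted=3
After char 6 ('W'=22): chars_in_quartet=3 acc=0xB256 bytes_emitted=3
After char 7 ('n'=39): chars_in_quartet=4 acc=0x2C95A7 -> emit 2C 95 A7, reset; bytes_emitted=6

Answer: 55 5E 7A 2C 95 A7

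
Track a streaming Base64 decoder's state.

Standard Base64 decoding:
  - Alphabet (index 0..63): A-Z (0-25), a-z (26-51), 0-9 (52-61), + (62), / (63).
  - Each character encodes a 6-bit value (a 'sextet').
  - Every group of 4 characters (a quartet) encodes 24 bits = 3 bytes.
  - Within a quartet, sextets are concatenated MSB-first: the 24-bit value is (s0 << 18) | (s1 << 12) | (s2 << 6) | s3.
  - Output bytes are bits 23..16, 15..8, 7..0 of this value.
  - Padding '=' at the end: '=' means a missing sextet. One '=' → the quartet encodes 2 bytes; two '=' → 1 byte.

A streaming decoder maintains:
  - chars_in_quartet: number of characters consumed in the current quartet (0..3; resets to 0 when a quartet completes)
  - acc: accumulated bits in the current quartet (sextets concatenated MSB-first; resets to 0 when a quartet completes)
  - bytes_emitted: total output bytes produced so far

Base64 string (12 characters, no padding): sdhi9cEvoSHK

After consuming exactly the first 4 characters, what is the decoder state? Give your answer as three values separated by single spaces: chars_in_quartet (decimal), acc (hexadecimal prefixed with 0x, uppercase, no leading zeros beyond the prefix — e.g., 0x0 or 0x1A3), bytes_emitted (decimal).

After char 0 ('s'=44): chars_in_quartet=1 acc=0x2C bytes_emitted=0
After char 1 ('d'=29): chars_in_quartet=2 acc=0xB1D bytes_emitted=0
After char 2 ('h'=33): chars_in_quartet=3 acc=0x2C761 bytes_emitted=0
After char 3 ('i'=34): chars_in_quartet=4 acc=0xB1D862 -> emit B1 D8 62, reset; bytes_emitted=3

Answer: 0 0x0 3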